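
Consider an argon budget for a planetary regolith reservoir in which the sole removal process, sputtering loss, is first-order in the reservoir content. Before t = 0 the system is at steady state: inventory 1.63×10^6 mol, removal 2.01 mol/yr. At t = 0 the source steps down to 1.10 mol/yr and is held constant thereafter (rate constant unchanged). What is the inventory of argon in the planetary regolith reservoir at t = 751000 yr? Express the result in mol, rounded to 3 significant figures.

1.18×10^6 mol

τ = M₀/F₀ = 1.63×10^6/2.01 = 810900 yr; rate constant k = 1/τ.
New steady state M_∞ = F₁/k = F₁·τ = 1.10 × 810900 = 892040 mol.
M(t) = M_∞ + (M₀ − M_∞)·e^(−t/τ); t/τ = 751000/810900 = 0.9261, so e^(−t/τ) = 0.3961.
M(t) = 892040 + 738000 × 0.3961 = 1.1843×10^6 mol.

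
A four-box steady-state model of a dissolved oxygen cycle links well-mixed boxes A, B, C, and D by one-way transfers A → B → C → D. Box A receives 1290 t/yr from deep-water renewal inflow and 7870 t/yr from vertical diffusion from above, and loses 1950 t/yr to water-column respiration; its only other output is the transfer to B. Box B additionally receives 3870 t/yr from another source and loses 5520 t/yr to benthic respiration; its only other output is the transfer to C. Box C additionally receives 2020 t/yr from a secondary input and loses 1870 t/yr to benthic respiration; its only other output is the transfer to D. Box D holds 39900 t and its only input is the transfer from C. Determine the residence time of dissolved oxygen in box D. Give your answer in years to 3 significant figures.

6.99 yr

Box A: F(A→B) = (1290 + 7870) − 1950 = 7210.0 t/yr.
Box B: F(B→C) = (7210.0 + 3870) − 5520 = 5560.0 t/yr.
Box C: F(C→D) = (5560.0 + 2020) − 1870 = 5710.0 t/yr.
Box D throughput = its input = 5710.0 t/yr; τ = 39900 / 5710.0 = 6.988 yr.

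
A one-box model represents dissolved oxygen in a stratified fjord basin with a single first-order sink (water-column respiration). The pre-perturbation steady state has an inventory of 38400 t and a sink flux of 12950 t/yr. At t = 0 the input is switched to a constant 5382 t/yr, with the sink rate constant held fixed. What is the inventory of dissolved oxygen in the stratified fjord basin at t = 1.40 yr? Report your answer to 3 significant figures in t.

τ = M₀/F₀ = 38400/12950 = 2.965 yr; rate constant k = 1/τ.
New steady state M_∞ = F₁/k = F₁·τ = 5382 × 2.965 = 15959 t.
M(t) = M_∞ + (M₀ − M_∞)·e^(−t/τ); t/τ = 1.40/2.965 = 0.4721, so e^(−t/τ) = 0.6237.
M(t) = 15959 + 22440 × 0.6237 = 29955 t.

30000 t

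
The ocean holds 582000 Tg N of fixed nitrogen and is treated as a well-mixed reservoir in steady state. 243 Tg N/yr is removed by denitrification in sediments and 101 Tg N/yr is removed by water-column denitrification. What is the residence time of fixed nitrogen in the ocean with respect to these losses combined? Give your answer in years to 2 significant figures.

1700 yr

Total removal = 243.0 + 101.0 = 344.00 Tg N/yr.
τ = M / ΣF_out = 582000 / 344.00 = 1692 yr.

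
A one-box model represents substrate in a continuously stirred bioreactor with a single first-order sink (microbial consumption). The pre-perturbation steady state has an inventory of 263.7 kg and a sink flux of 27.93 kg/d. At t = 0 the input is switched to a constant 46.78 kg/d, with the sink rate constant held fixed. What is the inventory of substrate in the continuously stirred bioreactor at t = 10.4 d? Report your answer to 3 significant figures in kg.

383 kg

Residence time τ = M₀/F₀ = 9.441 d. The eventual steady state is M_∞ = M₀·(F₁/F₀) = 263.7 × 46.78/27.93 = 441.67 kg.
The anomaly ΔM(t) = M(t) − M_∞ decays as ΔM₀·e^(−t/τ) with ΔM₀ = 263.7 − 441.67 = −178.0 kg.
At t = 10.4 d, e^(−t/τ) = e^(−1.102) = 0.3324, so ΔM = −59.15 kg and M = 441.67 − 59.15 = 382.52 kg.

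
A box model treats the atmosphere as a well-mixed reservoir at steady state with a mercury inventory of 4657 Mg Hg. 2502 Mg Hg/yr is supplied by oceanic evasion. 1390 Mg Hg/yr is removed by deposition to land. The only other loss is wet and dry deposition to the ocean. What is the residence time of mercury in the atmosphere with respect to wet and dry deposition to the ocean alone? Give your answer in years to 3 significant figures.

At steady state ΣF_in = ΣF_out.
ΣF_in = 2502.0 Mg Hg/yr.
Wet and dry deposition to the ocean flux = ΣF_in − (1390) = 2502.0 − 1390 = 1112 Mg Hg/yr.
τ = M / F = 4657 / 1112 = 4.188 yr.

4.19 yr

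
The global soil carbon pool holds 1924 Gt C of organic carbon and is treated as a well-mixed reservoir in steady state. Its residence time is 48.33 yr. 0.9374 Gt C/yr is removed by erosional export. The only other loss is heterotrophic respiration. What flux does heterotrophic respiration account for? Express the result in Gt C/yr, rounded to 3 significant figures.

Total removal F = M/τ = 1924 / 48.33 = 39.81 Gt C/yr.
Heterotrophic respiration = F − (0.9374) = 39.81 − 0.9374 = 38.87 Gt C/yr.

38.9 Gt C/yr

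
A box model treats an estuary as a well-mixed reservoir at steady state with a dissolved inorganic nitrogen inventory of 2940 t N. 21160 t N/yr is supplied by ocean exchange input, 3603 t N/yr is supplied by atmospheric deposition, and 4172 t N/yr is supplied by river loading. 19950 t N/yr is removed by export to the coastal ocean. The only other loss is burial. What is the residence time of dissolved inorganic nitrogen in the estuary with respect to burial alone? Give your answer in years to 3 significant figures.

0.327 yr

At steady state ΣF_in = ΣF_out.
ΣF_in = 21160 + 3603 + 4172 = 28935 t N/yr.
Burial flux = ΣF_in − (19950) = 28935 − 19950 = 8985 t N/yr.
τ = M / F = 2940 / 8985 = 0.3272 yr.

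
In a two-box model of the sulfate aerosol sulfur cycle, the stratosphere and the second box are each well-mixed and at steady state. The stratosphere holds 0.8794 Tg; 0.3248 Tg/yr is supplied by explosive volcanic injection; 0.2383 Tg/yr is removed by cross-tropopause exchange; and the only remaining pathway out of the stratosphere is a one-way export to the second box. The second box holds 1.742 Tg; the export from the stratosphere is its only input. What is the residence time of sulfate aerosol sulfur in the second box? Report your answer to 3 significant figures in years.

20.1 yr

Balance the stratosphere: ΣF_in = 0.32480 Tg/yr.
Export to the second box = ΣF_in − (0.2383) = 0.086500 Tg/yr.
At steady state the output of the second box equals its input, 0.086500 Tg/yr.
τ = M / F = 1.742 / 0.086500 = 20.14 yr.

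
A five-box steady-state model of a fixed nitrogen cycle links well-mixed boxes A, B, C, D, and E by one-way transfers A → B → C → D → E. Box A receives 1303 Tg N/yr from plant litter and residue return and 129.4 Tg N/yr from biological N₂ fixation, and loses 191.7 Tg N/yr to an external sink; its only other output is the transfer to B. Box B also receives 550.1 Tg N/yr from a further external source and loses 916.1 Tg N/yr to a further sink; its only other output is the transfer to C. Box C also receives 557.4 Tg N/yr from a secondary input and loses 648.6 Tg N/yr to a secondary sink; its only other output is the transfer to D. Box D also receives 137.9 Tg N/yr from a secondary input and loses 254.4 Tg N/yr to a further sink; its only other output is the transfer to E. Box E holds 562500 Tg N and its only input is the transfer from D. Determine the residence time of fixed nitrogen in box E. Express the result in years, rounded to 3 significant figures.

Box A: F(A→B) = (1303 + 129.4) − 191.7 = 1240.7 Tg N/yr.
Box B: F(B→C) = (1240.7 + 550.1) − 916.1 = 874.70 Tg N/yr.
Box C: F(C→D) = (874.70 + 557.4) − 648.6 = 783.50 Tg N/yr.
Box D: F(D→E) = (783.50 + 137.9) − 254.4 = 667.00 Tg N/yr.
Box E throughput = its input = 667.00 Tg N/yr; τ = 562500 / 667.00 = 843.3 yr.

843 yr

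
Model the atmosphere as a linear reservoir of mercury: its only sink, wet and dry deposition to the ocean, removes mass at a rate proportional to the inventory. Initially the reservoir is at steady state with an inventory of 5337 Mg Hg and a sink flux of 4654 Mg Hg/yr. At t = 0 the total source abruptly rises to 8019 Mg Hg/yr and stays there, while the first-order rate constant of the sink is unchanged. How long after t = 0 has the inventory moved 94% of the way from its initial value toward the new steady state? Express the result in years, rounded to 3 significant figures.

3.23 yr

τ = M₀/F₀ = 5337/4654 = 1.147 yr.
The remaining gap fraction is e^(−t/τ); 94% covered ⇒ e^(−t/τ) = 0.0600.
t = −τ ln(0.0600) = 1.147 × 2.813 = 3.226 yr.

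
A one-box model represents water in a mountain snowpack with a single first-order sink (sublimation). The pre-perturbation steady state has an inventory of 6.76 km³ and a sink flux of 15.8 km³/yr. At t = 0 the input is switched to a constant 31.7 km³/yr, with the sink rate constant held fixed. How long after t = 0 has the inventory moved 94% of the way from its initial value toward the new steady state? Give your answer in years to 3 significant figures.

τ = M₀/F₀ = 6.76/15.8 = 0.4278 yr.
The remaining gap fraction is e^(−t/τ); 94% covered ⇒ e^(−t/τ) = 0.0600.
t = −τ ln(0.0600) = 0.4278 × 2.813 = 1.204 yr.

1.20 yr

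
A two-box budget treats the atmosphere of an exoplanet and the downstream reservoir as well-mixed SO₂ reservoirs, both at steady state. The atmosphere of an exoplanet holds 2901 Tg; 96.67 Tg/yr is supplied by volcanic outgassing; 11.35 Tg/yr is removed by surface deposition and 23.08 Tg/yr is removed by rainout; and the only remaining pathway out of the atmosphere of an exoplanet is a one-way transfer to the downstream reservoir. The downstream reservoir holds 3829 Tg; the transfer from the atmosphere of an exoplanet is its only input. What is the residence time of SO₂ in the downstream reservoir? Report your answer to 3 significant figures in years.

Balance the atmosphere of an exoplanet: ΣF_in = 96.670 Tg/yr.
Transfer to the downstream reservoir = ΣF_in − (11.35 + 23.08) = 62.240 Tg/yr.
At steady state the output of the downstream reservoir equals its input, 62.240 Tg/yr.
τ = M / F = 3829 / 62.240 = 61.52 yr.

61.5 yr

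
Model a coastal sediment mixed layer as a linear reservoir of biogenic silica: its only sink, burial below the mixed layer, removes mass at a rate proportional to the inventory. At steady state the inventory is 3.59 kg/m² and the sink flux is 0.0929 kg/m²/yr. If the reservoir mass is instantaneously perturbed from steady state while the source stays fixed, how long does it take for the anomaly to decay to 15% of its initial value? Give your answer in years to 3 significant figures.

For a linear reservoir the anomaly decays as exp(−t/τ) with τ = M/F = 3.59/0.0929 = 38.64 yr.
exp(−t/τ) = 0.15 ⇒ t = −τ ln(0.15) = 38.64 × 1.897 = 73.31 yr.

73.3 yr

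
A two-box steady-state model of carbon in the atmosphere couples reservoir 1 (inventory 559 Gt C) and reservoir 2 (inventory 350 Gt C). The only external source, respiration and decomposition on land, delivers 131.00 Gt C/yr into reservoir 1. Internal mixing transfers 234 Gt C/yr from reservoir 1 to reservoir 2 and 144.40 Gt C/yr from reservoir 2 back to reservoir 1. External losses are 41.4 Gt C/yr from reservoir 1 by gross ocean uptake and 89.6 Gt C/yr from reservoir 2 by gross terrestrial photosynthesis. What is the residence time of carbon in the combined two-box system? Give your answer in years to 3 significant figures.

For the system as a whole, the A↔B exchange is internal and contributes nothing to the throughput; only the external sinks remove mass.
M_total = 559 + 350 = 909.00 Gt C.
ΣF_external_out = 41.4 + 89.6 = 131.00 Gt C/yr.
τ = M_total / ΣF_ext = 909.00 / 131.00 = 6.939 yr.

6.94 yr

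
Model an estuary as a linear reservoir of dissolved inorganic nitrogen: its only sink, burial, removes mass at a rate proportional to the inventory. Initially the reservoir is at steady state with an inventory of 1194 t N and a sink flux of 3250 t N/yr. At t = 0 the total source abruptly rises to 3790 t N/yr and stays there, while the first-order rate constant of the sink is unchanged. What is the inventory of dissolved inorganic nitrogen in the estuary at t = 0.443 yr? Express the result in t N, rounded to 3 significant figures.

Residence time τ = M₀/F₀ = 0.3674 yr. The eventual steady state is M_∞ = M₀·(F₁/F₀) = 1194 × 3790/3250 = 1392.4 t N.
The anomaly ΔM(t) = M(t) − M_∞ decays as ΔM₀·e^(−t/τ) with ΔM₀ = 1194 − 1392.4 = −198.4 t N.
At t = 0.443 yr, e^(−t/τ) = e^(−1.206) = 0.2994, so ΔM = −59.41 t N and M = 1392.4 − 59.41 = 1333.0 t N.

1330 t N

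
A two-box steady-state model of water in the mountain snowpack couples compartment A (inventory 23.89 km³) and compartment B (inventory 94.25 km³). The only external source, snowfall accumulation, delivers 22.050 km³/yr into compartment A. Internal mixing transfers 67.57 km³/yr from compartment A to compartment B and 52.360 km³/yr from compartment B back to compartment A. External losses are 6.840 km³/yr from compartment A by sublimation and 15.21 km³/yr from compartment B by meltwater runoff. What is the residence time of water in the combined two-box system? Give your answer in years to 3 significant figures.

5.36 yr

Treat the two boxes together as one reservoir: the mixing fluxes between them are internal recycling, so τ = ΣM / Σ(external losses).
M_total = 23.89 + 94.25 = 118.14 km³.
ΣF_external_out = 6.840 + 15.21 = 22.050 km³/yr.
τ = M_total / ΣF_ext = 118.14 / 22.050 = 5.358 yr.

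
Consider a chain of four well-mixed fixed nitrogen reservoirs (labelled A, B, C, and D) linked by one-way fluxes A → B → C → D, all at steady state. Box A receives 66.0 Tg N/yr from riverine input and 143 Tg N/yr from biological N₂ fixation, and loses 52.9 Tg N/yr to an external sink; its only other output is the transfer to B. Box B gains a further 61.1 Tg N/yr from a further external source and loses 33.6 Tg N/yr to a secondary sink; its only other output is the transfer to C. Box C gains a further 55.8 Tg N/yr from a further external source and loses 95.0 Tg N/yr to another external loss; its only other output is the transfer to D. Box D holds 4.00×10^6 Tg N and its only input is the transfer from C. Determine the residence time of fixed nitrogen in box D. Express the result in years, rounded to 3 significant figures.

27700 yr

Box A: F(A→B) = (66.0 + 143) − 52.9 = 156.10 Tg N/yr.
Box B: F(B→C) = (156.10 + 61.1) − 33.6 = 183.60 Tg N/yr.
Box C: F(C→D) = (183.60 + 55.8) − 95.0 = 144.40 Tg N/yr.
Box D throughput = its input = 144.40 Tg N/yr; τ = 4.00×10^6 / 144.40 = 27700 yr.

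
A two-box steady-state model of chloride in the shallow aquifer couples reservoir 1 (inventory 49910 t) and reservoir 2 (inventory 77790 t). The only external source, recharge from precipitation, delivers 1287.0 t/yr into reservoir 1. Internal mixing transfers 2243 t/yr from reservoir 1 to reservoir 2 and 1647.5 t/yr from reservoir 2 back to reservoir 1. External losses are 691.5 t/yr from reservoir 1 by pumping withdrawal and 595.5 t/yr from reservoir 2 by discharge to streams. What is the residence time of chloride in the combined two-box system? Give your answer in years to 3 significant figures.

99.2 yr

For the system as a whole, the A↔B exchange is internal and contributes nothing to the throughput; only the external sinks remove mass.
M_total = 49910 + 77790 = 127700 t.
ΣF_external_out = 691.5 + 595.5 = 1287.0 t/yr.
τ = M_total / ΣF_ext = 127700 / 1287.0 = 99.22 yr.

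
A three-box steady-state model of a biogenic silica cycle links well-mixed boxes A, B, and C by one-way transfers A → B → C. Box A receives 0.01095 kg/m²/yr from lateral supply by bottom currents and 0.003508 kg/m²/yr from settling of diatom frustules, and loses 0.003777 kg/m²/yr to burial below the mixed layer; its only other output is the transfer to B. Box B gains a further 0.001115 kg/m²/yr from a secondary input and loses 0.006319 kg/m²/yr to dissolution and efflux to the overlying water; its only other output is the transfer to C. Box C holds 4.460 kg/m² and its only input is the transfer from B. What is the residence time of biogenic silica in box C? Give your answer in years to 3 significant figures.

814 yr

Box A: F(A→B) = (0.01095 + 0.003508) − 0.003777 = 0.010681 kg/m²/yr.
Box B: F(B→C) = (0.010681 + 0.001115) − 0.006319 = 0.0054770 kg/m²/yr.
Box C throughput = its input = 0.0054770 kg/m²/yr; τ = 4.460 / 0.0054770 = 814.3 yr.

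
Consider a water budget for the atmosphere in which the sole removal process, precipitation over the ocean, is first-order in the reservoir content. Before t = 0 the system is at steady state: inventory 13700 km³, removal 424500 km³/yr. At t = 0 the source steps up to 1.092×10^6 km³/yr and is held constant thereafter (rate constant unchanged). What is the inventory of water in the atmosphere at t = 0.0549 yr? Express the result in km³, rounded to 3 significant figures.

31300 km³

Residence time τ = M₀/F₀ = 0.03227 yr. The eventual steady state is M_∞ = M₀·(F₁/F₀) = 13700 × 1.092×10^6/424500 = 35242 km³.
The anomaly ΔM(t) = M(t) − M_∞ decays as ΔM₀·e^(−t/τ) with ΔM₀ = 13700 − 35242 = −21540 km³.
At t = 0.0549 yr, e^(−t/τ) = e^(−1.701) = 0.1825, so ΔM = −3931 km³ and M = 35242 − 3931 = 31311 km³.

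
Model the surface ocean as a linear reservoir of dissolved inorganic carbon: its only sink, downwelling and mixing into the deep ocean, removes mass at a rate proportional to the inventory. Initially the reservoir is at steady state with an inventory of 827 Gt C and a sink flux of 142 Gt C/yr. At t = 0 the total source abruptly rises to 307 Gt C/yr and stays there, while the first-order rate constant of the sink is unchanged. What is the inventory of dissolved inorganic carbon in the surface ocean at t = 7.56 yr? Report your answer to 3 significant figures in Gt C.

1530 Gt C

The sink rate constant is k = F₀/M₀ = 142/827 = 0.1717 yr⁻¹.
Solving dM/dt = F₁ − kM with M(0) = M₀ gives M(t) = F₁/k + (M₀ − F₁/k)·e^(−kt).
F₁/k = 307/0.1717 = 1788.0 Gt C; kt = 0.1717 × 7.56 = 1.298, e^(−kt) = 0.2731.
M(7.56) = 1788.0 + (827 − 1788.0) × 0.2731 = 1788.0 − 262.4 = 1525.6 Gt C.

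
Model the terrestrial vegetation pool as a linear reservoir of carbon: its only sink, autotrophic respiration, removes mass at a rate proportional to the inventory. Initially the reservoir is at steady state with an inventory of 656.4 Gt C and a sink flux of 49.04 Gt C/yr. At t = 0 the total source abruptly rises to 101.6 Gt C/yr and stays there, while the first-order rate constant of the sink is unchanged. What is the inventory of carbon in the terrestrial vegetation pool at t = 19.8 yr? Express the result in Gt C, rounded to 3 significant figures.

Residence time τ = M₀/F₀ = 13.38 yr. The eventual steady state is M_∞ = M₀·(F₁/F₀) = 656.4 × 101.6/49.04 = 1359.9 Gt C.
The anomaly ΔM(t) = M(t) − M_∞ decays as ΔM₀·e^(−t/τ) with ΔM₀ = 656.4 − 1359.9 = −703.5 Gt C.
At t = 19.8 yr, e^(−t/τ) = e^(−1.479) = 0.2278, so ΔM = −160.3 Gt C and M = 1359.9 − 160.3 = 1199.7 Gt C.

1200 Gt C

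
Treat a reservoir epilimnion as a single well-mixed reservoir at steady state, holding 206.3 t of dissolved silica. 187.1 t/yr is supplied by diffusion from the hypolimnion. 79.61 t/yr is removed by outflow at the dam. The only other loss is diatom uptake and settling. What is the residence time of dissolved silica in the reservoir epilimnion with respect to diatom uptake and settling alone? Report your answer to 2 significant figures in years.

1.9 yr

At steady state ΣF_in = ΣF_out.
ΣF_in = 187.10 t/yr.
Diatom uptake and settling flux = ΣF_in − (79.61) = 187.10 − 79.61 = 107.5 t/yr.
τ = M / F = 206.3 / 107.5 = 1.919 yr.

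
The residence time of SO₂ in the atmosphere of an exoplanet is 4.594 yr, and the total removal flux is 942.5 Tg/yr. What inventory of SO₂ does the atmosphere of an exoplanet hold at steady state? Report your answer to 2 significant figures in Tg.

τ = M/F ⇒ M = τ × F = 4.594 × 942.5 = 4330 Tg.

4300 Tg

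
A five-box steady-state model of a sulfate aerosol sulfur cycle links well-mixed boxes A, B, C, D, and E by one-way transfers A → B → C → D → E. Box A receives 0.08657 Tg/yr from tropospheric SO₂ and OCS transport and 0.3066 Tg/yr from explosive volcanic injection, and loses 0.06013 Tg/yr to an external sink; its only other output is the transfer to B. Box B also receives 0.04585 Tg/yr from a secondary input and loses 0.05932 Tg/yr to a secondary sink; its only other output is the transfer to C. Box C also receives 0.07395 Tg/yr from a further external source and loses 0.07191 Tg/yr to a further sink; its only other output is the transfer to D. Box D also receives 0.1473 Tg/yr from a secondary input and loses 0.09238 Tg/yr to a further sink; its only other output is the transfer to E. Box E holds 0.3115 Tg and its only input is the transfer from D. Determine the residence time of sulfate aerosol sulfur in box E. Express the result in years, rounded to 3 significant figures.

Box A: F(A→B) = (0.08657 + 0.3066) − 0.06013 = 0.33304 Tg/yr.
Box B: F(B→C) = (0.33304 + 0.04585) − 0.05932 = 0.31957 Tg/yr.
Box C: F(C→D) = (0.31957 + 0.07395) − 0.07191 = 0.32161 Tg/yr.
Box D: F(D→E) = (0.32161 + 0.1473) − 0.09238 = 0.37653 Tg/yr.
Box E throughput = its input = 0.37653 Tg/yr; τ = 0.3115 / 0.37653 = 0.8273 yr.

0.827 yr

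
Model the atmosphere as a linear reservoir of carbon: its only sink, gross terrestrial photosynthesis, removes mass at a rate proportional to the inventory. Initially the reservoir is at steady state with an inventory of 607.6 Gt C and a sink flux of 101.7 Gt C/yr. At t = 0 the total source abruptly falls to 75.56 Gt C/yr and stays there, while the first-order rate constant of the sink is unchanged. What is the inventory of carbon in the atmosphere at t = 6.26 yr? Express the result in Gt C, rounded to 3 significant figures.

τ = M₀/F₀ = 607.6/101.7 = 5.974 yr; rate constant k = 1/τ.
New steady state M_∞ = F₁/k = F₁·τ = 75.56 × 5.974 = 451.43 Gt C.
M(t) = M_∞ + (M₀ − M_∞)·e^(−t/τ); t/τ = 6.26/5.974 = 1.048, so e^(−t/τ) = 0.3507.
M(t) = 451.43 + 156.2 × 0.3507 = 506.20 Gt C.

506 Gt C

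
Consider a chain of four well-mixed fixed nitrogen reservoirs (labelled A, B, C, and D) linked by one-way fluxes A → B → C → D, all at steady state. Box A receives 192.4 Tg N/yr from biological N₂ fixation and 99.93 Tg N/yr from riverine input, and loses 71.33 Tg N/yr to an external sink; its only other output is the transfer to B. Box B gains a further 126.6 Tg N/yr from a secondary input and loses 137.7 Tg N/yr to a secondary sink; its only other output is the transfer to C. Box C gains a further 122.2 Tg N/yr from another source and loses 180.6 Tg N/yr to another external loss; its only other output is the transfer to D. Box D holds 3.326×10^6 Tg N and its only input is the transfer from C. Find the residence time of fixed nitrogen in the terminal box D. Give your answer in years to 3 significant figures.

22000 yr

Box A: F(A→B) = (192.4 + 99.93) − 71.33 = 221.00 Tg N/yr.
Box B: F(B→C) = (221.00 + 126.6) − 137.7 = 209.90 Tg N/yr.
Box C: F(C→D) = (209.90 + 122.2) − 180.6 = 151.50 Tg N/yr.
Box D throughput = its input = 151.50 Tg N/yr; τ = 3.326×10^6 / 151.50 = 21950 yr.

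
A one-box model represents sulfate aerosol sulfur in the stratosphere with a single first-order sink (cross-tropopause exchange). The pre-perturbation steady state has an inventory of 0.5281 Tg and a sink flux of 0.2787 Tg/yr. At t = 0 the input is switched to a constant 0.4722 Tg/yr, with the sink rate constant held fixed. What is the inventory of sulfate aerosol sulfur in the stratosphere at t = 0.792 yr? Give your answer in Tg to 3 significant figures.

τ = M₀/F₀ = 0.5281/0.2787 = 1.895 yr; rate constant k = 1/τ.
New steady state M_∞ = F₁/k = F₁·τ = 0.4722 × 1.895 = 0.89476 Tg.
M(t) = M_∞ + (M₀ − M_∞)·e^(−t/τ); t/τ = 0.792/1.895 = 0.4180, so e^(−t/τ) = 0.6584.
M(t) = 0.89476 − 0.3667 × 0.6584 = 0.65336 Tg.

0.653 Tg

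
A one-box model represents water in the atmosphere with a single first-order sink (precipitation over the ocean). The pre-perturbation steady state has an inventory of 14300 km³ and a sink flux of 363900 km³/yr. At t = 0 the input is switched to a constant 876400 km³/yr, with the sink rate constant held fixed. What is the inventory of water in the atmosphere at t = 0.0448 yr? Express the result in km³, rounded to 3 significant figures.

28000 km³

Residence time τ = M₀/F₀ = 0.03930 yr. The eventual steady state is M_∞ = M₀·(F₁/F₀) = 14300 × 876400/363900 = 34439 km³.
The anomaly ΔM(t) = M(t) − M_∞ decays as ΔM₀·e^(−t/τ) with ΔM₀ = 14300 − 34439 = −20140 km³.
At t = 0.0448 yr, e^(−t/τ) = e^(−1.140) = 0.3198, so ΔM = −6441 km³ and M = 34439 − 6441 = 27999 km³.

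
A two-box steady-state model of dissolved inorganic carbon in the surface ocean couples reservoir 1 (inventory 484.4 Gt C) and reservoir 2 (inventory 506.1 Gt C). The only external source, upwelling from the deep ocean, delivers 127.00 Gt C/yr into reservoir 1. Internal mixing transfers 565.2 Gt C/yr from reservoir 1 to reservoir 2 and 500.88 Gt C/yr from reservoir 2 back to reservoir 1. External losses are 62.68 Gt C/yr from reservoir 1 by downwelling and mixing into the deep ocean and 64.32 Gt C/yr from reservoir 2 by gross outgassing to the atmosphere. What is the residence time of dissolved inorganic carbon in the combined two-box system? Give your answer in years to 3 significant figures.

Treat the two boxes together as one reservoir: the mixing fluxes between them are internal recycling, so τ = ΣM / Σ(external losses).
M_total = 484.4 + 506.1 = 990.50 Gt C.
ΣF_external_out = 62.68 + 64.32 = 127.00 Gt C/yr.
τ = M_total / ΣF_ext = 990.50 / 127.00 = 7.799 yr.

7.80 yr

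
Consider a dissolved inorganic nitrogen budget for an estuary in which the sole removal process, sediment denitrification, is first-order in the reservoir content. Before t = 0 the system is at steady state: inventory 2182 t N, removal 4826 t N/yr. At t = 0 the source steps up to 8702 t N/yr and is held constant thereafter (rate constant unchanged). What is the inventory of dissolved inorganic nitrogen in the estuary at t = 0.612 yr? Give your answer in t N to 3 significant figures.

3480 t N

Residence time τ = M₀/F₀ = 0.4521 yr. The eventual steady state is M_∞ = M₀·(F₁/F₀) = 2182 × 8702/4826 = 3934.5 t N.
The anomaly ΔM(t) = M(t) − M_∞ decays as ΔM₀·e^(−t/τ) with ΔM₀ = 2182 − 3934.5 = −1752 t N.
At t = 0.612 yr, e^(−t/τ) = e^(−1.354) = 0.2583, so ΔM = −452.7 t N and M = 3934.5 − 452.7 = 3481.8 t N.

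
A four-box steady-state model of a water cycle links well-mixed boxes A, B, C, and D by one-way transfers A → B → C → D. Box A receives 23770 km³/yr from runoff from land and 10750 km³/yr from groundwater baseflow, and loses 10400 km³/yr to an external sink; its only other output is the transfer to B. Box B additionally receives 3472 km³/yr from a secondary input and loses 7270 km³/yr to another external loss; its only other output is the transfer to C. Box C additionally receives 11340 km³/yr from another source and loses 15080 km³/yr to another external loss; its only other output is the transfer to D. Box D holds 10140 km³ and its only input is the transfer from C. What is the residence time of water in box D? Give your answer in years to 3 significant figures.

Box A: F(A→B) = (23770 + 10750) − 10400 = 24120 km³/yr.
Box B: F(B→C) = (24120 + 3472) − 7270 = 20322 km³/yr.
Box C: F(C→D) = (20322 + 11340) − 15080 = 16582 km³/yr.
Box D throughput = its input = 16582 km³/yr; τ = 10140 / 16582 = 0.6115 yr.

0.612 yr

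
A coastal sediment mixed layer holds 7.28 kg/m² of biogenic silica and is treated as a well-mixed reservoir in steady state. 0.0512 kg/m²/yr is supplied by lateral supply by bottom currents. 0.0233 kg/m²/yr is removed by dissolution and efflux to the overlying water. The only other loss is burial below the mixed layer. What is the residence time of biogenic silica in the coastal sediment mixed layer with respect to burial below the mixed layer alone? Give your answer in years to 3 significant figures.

261 yr

At steady state ΣF_in = ΣF_out.
ΣF_in = 0.051200 kg/m²/yr.
Burial below the mixed layer flux = ΣF_in − (0.0233) = 0.051200 − 0.02330 = 0.02790 kg/m²/yr.
τ = M / F = 7.28 / 0.02790 = 260.9 yr.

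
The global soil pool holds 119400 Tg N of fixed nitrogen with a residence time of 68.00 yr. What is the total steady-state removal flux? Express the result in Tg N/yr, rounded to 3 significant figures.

1760 Tg N/yr

F = M / τ = 119400 / 68.00 = 1756 Tg N/yr.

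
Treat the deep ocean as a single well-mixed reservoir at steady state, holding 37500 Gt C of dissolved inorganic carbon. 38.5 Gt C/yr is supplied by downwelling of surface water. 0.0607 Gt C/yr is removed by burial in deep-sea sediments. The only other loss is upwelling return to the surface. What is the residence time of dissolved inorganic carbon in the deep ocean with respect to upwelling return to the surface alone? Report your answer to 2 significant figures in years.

At steady state ΣF_in = ΣF_out.
ΣF_in = 38.500 Gt C/yr.
Upwelling return to the surface flux = ΣF_in − (0.0607) = 38.500 − 0.06070 = 38.44 Gt C/yr.
τ = M / F = 37500 / 38.44 = 975.6 yr.

980 yr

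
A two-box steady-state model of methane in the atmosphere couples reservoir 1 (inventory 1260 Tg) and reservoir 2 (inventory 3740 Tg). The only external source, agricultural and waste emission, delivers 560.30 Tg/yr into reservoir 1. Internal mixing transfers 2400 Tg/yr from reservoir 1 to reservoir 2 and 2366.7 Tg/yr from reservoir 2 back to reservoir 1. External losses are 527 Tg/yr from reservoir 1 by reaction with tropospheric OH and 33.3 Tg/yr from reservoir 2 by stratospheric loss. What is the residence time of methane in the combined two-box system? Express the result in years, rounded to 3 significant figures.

Residence time in the combined system uses the total inventory and the total *external* removal — internal exchanges between the two boxes cancel.
M_total = 1260 + 3740 = 5000.0 Tg.
ΣF_external_out = 527 + 33.3 = 560.30 Tg/yr.
τ = M_total / ΣF_ext = 5000.0 / 560.30 = 8.924 yr.

8.92 yr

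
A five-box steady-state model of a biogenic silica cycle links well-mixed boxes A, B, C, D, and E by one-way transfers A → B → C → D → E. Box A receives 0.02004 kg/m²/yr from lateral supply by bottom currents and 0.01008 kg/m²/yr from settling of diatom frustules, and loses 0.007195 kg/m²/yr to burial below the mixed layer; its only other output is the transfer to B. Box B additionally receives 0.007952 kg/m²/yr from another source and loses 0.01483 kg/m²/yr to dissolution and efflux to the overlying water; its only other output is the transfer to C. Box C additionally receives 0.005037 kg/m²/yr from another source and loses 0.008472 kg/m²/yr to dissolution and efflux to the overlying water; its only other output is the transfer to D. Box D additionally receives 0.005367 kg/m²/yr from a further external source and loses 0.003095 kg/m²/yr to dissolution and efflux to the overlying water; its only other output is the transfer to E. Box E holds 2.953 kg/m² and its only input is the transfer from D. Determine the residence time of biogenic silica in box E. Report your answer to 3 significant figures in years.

198 yr

Box A: F(A→B) = (0.02004 + 0.01008) − 0.007195 = 0.022925 kg/m²/yr.
Box B: F(B→C) = (0.022925 + 0.007952) − 0.01483 = 0.016047 kg/m²/yr.
Box C: F(C→D) = (0.016047 + 0.005037) − 0.008472 = 0.012612 kg/m²/yr.
Box D: F(D→E) = (0.012612 + 0.005367) − 0.003095 = 0.014884 kg/m²/yr.
Box E throughput = its input = 0.014884 kg/m²/yr; τ = 2.953 / 0.014884 = 198.4 yr.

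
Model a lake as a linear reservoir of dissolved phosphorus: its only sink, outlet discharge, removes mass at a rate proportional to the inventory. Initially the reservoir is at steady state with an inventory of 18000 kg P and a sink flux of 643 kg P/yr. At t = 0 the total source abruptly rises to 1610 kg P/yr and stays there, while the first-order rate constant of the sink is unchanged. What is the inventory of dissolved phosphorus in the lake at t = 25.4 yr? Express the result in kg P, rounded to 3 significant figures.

34100 kg P

τ = M₀/F₀ = 18000/643 = 27.99 yr; rate constant k = 1/τ.
New steady state M_∞ = F₁/k = F₁·τ = 1610 × 27.99 = 45070 kg P.
M(t) = M_∞ + (M₀ − M_∞)·e^(−t/τ); t/τ = 25.4/27.99 = 0.9073, so e^(−t/τ) = 0.4036.
M(t) = 45070 − 27070 × 0.4036 = 34145 kg P.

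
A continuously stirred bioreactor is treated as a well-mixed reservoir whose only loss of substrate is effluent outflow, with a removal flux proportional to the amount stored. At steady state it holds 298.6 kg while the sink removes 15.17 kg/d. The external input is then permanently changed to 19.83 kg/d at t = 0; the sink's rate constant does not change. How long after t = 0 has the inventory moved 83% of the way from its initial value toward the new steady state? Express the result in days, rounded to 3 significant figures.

τ = M₀/F₀ = 298.6/15.17 = 19.68 d.
The remaining gap fraction is e^(−t/τ); 83% covered ⇒ e^(−t/τ) = 0.170.
t = −τ ln(0.170) = 19.68 × 1.772 = 34.88 d.

34.9 d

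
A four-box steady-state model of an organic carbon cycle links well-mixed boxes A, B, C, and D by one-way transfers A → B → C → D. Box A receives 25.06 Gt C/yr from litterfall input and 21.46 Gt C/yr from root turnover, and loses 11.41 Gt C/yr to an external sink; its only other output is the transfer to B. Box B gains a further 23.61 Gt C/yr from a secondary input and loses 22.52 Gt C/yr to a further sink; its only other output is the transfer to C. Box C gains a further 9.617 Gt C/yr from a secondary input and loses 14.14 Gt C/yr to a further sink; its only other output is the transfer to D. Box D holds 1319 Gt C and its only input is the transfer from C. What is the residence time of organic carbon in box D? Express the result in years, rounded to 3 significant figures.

Box A: F(A→B) = (25.06 + 21.46) − 11.41 = 35.110 Gt C/yr.
Box B: F(B→C) = (35.110 + 23.61) − 22.52 = 36.200 Gt C/yr.
Box C: F(C→D) = (36.200 + 9.617) − 14.14 = 31.677 Gt C/yr.
Box D throughput = its input = 31.677 Gt C/yr; τ = 1319 / 31.677 = 41.64 yr.

41.6 yr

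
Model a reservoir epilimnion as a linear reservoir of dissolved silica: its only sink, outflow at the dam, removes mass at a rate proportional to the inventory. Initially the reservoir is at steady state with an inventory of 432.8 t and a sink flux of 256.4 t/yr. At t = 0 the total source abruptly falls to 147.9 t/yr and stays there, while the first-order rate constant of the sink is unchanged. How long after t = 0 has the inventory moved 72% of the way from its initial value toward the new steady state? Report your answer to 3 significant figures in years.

τ = M₀/F₀ = 432.8/256.4 = 1.688 yr.
The remaining gap fraction is e^(−t/τ); 72% covered ⇒ e^(−t/τ) = 0.280.
t = −τ ln(0.280) = 1.688 × 1.273 = 2.149 yr.

2.15 yr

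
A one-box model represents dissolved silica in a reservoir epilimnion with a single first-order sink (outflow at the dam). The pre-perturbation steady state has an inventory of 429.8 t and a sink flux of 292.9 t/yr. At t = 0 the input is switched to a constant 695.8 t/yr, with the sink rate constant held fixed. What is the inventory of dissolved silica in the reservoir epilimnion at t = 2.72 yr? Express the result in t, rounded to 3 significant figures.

τ = M₀/F₀ = 429.8/292.9 = 1.467 yr; rate constant k = 1/τ.
New steady state M_∞ = F₁/k = F₁·τ = 695.8 × 1.467 = 1021.0 t.
M(t) = M_∞ + (M₀ − M_∞)·e^(−t/τ); t/τ = 2.72/1.467 = 1.854, so e^(−t/τ) = 0.1567.
M(t) = 1021.0 − 591.2 × 0.1567 = 928.39 t.

928 t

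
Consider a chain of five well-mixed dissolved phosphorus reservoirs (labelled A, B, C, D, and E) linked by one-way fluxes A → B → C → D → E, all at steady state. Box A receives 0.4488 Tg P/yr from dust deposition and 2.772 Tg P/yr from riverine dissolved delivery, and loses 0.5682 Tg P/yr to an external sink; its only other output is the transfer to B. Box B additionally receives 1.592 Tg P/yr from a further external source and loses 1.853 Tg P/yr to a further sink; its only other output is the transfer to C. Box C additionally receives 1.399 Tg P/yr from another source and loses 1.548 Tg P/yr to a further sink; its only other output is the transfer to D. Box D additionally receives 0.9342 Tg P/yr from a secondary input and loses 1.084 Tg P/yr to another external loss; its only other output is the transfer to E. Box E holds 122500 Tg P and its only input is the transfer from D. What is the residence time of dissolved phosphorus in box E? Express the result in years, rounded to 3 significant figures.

Box A: F(A→B) = (0.4488 + 2.772) − 0.5682 = 2.6526 Tg P/yr.
Box B: F(B→C) = (2.6526 + 1.592) − 1.853 = 2.3916 Tg P/yr.
Box C: F(C→D) = (2.3916 + 1.399) − 1.548 = 2.2426 Tg P/yr.
Box D: F(D→E) = (2.2426 + 0.9342) − 1.084 = 2.0928 Tg P/yr.
Box E throughput = its input = 2.0928 Tg P/yr; τ = 122500 / 2.0928 = 58530 yr.

58500 yr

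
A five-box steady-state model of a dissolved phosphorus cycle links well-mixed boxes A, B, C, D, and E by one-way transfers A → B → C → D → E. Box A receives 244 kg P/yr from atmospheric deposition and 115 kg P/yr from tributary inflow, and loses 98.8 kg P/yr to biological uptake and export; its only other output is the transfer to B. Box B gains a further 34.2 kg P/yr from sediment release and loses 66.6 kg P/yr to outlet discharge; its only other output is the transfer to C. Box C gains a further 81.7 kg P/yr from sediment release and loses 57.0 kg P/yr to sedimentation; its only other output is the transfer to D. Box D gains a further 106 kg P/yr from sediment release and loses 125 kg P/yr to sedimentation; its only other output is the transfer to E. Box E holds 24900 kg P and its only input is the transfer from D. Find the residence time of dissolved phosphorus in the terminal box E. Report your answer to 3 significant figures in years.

107 yr

Box A: F(A→B) = (244 + 115) − 98.8 = 260.20 kg P/yr.
Box B: F(B→C) = (260.20 + 34.2) − 66.6 = 227.80 kg P/yr.
Box C: F(C→D) = (227.80 + 81.7) − 57.0 = 252.50 kg P/yr.
Box D: F(D→E) = (252.50 + 106) − 125 = 233.50 kg P/yr.
Box E throughput = its input = 233.50 kg P/yr; τ = 24900 / 233.50 = 106.6 yr.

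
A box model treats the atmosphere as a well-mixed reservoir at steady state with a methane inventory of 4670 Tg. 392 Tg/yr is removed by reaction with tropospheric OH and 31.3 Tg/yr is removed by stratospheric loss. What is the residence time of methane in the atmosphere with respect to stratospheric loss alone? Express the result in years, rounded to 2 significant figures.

Residence time with respect to a single sink: τ = M / F_sink.
τ = 4670 / 31.3 = 149.2 yr.

150 yr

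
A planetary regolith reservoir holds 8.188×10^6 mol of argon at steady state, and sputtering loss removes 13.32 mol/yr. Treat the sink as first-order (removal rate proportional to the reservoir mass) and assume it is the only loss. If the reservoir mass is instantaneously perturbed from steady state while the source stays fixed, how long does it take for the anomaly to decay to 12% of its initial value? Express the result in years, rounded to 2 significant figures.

1.3×10^6 yr

For a linear reservoir the anomaly decays as exp(−t/τ) with τ = M/F = 8.188×10^6/13.32 = 614700 yr.
exp(−t/τ) = 0.12 ⇒ t = −τ ln(0.12) = 614700 × 2.120 = 1.303×10^6 yr.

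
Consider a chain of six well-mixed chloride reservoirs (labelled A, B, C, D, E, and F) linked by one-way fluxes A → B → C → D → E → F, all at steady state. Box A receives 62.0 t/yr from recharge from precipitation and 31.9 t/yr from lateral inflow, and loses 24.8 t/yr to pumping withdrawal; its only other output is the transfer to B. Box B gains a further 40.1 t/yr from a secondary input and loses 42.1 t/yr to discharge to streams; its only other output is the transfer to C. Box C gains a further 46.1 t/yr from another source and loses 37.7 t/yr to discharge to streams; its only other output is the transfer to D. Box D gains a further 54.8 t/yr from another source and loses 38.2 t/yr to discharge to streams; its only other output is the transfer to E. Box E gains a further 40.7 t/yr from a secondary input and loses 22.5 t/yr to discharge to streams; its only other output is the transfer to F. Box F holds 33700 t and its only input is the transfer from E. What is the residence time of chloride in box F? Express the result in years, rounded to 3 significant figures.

306 yr

Box A: F(A→B) = (62.0 + 31.9) − 24.8 = 69.100 t/yr.
Box B: F(B→C) = (69.100 + 40.1) − 42.1 = 67.100 t/yr.
Box C: F(C→D) = (67.100 + 46.1) − 37.7 = 75.500 t/yr.
Box D: F(D→E) = (75.500 + 54.8) − 38.2 = 92.100 t/yr.
Box E: F(E→F) = (92.100 + 40.7) − 22.5 = 110.30 t/yr.
Box F throughput = its input = 110.30 t/yr; τ = 33700 / 110.30 = 305.5 yr.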